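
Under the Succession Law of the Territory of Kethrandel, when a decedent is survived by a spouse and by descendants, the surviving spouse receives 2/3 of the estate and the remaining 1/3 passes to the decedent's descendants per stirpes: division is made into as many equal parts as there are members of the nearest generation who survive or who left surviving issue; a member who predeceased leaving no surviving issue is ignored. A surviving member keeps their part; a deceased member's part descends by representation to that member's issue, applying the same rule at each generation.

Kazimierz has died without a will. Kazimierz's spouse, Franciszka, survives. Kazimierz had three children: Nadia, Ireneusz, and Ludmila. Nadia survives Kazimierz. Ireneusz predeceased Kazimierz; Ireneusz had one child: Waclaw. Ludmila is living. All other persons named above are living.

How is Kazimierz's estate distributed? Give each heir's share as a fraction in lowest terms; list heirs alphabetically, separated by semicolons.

Franciszka, as surviving spouse, takes 2/3.
The remaining 1/3 passes to Kazimierz's descendants per stirpes.
The 1/3 is divided into 3 equal shares of 1/9 among Nadia, Ireneusz, Ludmila.
Nadia is living and takes 1/9.
Ireneusz predeceased; the 1/9 allotted to Ireneusz's branch passes to Ireneusz's issue by representation.
Waclaw is the sole taker at this level and receives the full 1/9.
Ludmila is living and takes 1/9.

Franciszka 2/3; Ludmila 1/9; Nadia 1/9; Waclaw 1/9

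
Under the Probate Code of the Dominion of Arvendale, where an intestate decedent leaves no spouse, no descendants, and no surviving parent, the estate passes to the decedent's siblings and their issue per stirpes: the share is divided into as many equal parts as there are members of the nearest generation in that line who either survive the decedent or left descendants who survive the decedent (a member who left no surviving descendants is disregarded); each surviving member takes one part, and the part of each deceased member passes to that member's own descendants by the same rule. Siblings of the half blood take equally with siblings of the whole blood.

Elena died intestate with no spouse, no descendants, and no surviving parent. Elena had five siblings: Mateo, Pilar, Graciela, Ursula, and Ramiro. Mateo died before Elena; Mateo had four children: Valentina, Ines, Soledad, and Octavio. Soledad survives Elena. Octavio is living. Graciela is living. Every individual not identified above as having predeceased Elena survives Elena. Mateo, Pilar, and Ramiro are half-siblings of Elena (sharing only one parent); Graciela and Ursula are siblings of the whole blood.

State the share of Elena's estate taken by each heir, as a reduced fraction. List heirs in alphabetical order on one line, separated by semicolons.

No spouse, descendants, or parent survives, so the estate passes to Elena's siblings per stirpes.
Half-blood and whole-blood siblings take equally under the stated rule.
The estate is divided into 5 equal shares of 1/5 among Mateo, Pilar, Graciela, Ursula, Ramiro.
Mateo predeceased; the 1/5 allotted to Mateo's branch passes to Mateo's issue by representation.
The 1/5 is divided into 4 equal shares of 1/20 among Valentina, Ines, Soledad, Octavio.
Valentina is living and takes 1/20.
Ines is living and takes 1/20.
Soledad is living and takes 1/20.
Octavio is living and takes 1/20.
Pilar is living and takes 1/5.
Graciela is living and takes 1/5.
Ursula is living and takes 1/5.
Ramiro is living and takes 1/5.

Graciela 1/5; Ines 1/20; Octavio 1/20; Pilar 1/5; Ramiro 1/5; Soledad 1/20; Ursula 1/5; Valentina 1/20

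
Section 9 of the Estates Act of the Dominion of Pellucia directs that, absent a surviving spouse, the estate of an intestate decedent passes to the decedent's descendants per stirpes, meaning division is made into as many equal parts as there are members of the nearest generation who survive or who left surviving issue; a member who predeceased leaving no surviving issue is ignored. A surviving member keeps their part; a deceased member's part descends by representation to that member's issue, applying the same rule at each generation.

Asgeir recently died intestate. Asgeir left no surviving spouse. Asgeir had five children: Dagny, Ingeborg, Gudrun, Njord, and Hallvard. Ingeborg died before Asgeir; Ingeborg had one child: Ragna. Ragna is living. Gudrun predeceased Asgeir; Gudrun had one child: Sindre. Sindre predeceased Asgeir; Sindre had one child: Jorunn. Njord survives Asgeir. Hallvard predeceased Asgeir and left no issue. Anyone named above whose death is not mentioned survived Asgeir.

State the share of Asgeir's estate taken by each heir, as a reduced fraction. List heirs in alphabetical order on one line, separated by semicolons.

There is no surviving spouse, so the entire estate passes to Asgeir's descendants per stirpes.
Hallvard left no surviving issue, so that branch lapses and is disregarded.
The estate is divided into 4 equal shares of 1/4 among Dagny, Ingeborg, Gudrun, Njord.
Dagny is living and takes 1/4.
Ingeborg predeceased; the 1/4 allotted to Ingeborg's branch passes to Ingeborg's issue by representation.
Ragna is the sole taker at this level and receives the full 1/4.
Gudrun predeceased; the 1/4 allotted to Gudrun's branch passes to Gudrun's issue by representation.
Sindre's line is the sole branch at this level, so the full 1/4 passes to Sindre's issue by representation.
Jorunn is the sole taker at this level and receives the full 1/4.
Njord is living and takes 1/4.

Dagny 1/4; Jorunn 1/4; Njord 1/4; Ragna 1/4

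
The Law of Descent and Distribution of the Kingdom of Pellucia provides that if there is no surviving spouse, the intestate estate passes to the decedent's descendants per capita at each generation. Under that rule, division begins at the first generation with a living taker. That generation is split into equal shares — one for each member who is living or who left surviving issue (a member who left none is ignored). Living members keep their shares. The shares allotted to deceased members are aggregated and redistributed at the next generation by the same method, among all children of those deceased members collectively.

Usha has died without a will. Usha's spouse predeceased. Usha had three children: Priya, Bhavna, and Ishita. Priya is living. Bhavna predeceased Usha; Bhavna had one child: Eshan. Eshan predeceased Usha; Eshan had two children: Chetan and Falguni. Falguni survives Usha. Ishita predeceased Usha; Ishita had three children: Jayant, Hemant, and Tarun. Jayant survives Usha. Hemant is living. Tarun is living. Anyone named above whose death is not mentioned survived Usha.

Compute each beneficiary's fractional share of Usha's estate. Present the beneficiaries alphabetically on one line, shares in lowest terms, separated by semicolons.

There is no surviving spouse, so the entire estate passes to Usha's descendants per capita at each generation.
At generation 1 (Priya, Bhavna, Ishita) there are 3 shares of (1)/3 = 1/3 each.
Living: Priya — each takes 1/3.
Deceased: Bhavna and Ishita. Their combined 2/3 is pooled and carried to generation 2.
At generation 2 (Eshan, Jayant, Hemant, Tarun) there are 4 shares of (2/3)/4 = 1/6 each.
Living: Jayant, Hemant, and Tarun — each takes 1/6.
Deceased: Eshan. That 1/6 share is carried to generation 3.
At generation 3 (Chetan, Falguni) there are 2 shares of (1/6)/2 = 1/12 each.
Living: Chetan and Falguni — each takes 1/12.

Chetan 1/12; Falguni 1/12; Hemant 1/6; Jayant 1/6; Priya 1/3; Tarun 1/6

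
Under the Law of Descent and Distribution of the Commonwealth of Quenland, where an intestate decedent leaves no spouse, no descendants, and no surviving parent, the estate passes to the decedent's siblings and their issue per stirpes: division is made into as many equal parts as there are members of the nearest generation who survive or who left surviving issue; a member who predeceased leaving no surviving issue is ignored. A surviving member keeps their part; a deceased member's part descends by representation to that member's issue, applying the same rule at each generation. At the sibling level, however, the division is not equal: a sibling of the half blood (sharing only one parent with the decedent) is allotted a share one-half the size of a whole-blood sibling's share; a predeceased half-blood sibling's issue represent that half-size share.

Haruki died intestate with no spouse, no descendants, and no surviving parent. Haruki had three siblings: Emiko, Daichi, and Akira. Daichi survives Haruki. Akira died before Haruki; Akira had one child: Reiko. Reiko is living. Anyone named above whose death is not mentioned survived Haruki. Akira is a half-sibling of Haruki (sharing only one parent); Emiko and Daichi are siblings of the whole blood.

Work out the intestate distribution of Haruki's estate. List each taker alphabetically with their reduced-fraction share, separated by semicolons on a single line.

No spouse, descendants, or parent survives, so the estate passes to Haruki's siblings per stirpes.
Half-blood siblings count for one-half the weight of whole-blood siblings at the initial division.
Dividing 1 in proportion to weights (total weight 5/2): Emiko (weight 1) → 2/5; Daichi (weight 1) → 2/5; Akira (weight 1/2) → 1/5.
Emiko is living and takes 2/5.
Daichi is living and takes 2/5.
Akira predeceased; the 1/5 allotted to Akira's branch passes to Akira's issue by representation.
Reiko is the sole taker at this level and receives the full 1/5.

Daichi 2/5; Emiko 2/5; Reiko 1/5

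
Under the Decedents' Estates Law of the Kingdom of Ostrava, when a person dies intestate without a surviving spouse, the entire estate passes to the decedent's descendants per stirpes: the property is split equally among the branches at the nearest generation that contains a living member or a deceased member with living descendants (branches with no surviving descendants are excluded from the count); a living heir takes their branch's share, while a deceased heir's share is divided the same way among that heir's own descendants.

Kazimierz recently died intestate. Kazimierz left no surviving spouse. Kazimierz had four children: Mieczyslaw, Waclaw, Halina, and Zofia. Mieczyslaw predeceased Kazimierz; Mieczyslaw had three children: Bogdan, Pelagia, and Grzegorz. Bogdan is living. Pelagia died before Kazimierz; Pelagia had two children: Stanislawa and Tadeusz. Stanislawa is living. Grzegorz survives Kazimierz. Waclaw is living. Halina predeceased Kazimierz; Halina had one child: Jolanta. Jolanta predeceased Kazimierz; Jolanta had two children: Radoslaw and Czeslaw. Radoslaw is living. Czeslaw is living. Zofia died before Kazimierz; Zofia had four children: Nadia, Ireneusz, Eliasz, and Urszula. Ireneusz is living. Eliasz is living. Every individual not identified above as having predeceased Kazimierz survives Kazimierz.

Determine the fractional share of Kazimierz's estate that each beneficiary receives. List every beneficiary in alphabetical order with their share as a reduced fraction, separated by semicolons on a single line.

There is no surviving spouse, so the entire estate passes to Kazimierz's descendants per stirpes.
The estate is divided into 4 equal shares of 1/4 among Mieczyslaw, Waclaw, Halina, Zofia.
Mieczyslaw predeceased; the 1/4 allotted to Mieczyslaw's branch passes to Mieczyslaw's issue by representation.
The 1/4 is divided into 3 equal shares of 1/12 among Bogdan, Pelagia, Grzegorz.
Bogdan is living and takes 1/12.
Pelagia predeceased; the 1/12 allotted to Pelagia's branch passes to Pelagia's issue by representation.
The 1/12 is divided into 2 equal shares of 1/24 among Stanislawa, Tadeusz.
Stanislawa is living and takes 1/24.
Tadeusz is living and takes 1/24.
Grzegorz is living and takes 1/12.
Waclaw is living and takes 1/4.
Halina predeceased; the 1/4 allotted to Halina's branch passes to Halina's issue by representation.
Jolanta's line is the sole branch at this level, so the full 1/4 passes to Jolanta's issue by representation.
The 1/4 is divided into 2 equal shares of 1/8 among Radoslaw, Czeslaw.
Radoslaw is living and takes 1/8.
Czeslaw is living and takes 1/8.
Zofia predeceased; the 1/4 allotted to Zofia's branch passes to Zofia's issue by representation.
The 1/4 is divided into 4 equal shares of 1/16 among Nadia, Ireneusz, Eliasz, Urszula.
Nadia is living and takes 1/16.
Ireneusz is living and takes 1/16.
Eliasz is living and takes 1/16.
Urszula is living and takes 1/16.

Bogdan 1/12; Czeslaw 1/8; Eliasz 1/16; Grzegorz 1/12; Ireneusz 1/16; Nadia 1/16; Radoslaw 1/8; Stanislawa 1/24; Tadeusz 1/24; Urszula 1/16; Waclaw 1/4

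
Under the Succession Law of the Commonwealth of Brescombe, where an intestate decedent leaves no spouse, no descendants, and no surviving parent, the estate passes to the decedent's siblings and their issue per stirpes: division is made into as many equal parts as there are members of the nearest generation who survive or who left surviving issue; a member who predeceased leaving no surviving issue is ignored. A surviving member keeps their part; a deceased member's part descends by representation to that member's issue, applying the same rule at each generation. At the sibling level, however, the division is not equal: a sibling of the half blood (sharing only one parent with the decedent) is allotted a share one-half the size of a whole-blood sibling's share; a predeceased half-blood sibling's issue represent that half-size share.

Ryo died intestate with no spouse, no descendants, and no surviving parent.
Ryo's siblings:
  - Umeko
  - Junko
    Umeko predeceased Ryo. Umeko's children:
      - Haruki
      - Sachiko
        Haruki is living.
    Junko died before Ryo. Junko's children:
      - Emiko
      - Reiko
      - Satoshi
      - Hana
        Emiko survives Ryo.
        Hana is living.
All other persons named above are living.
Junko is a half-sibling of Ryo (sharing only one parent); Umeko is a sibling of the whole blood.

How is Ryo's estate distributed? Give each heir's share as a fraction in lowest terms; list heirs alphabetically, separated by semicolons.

Emiko 1/12; Hana 1/12; Haruki 1/3; Reiko 1/12; Sachiko 1/3; Satoshi 1/12

No spouse, descendants, or parent survives, so the estate passes to Ryo's siblings per stirpes.
Half-blood siblings count for one-half the weight of whole-blood siblings at the initial division.
Dividing 1 in proportion to weights (total weight 3/2): Umeko (weight 1) → 2/3; Junko (weight 1/2) → 1/3.
Umeko predeceased; the 2/3 allotted to Umeko's branch passes to Umeko's issue by representation.
The 2/3 is divided into 2 equal shares of 1/3 among Haruki, Sachiko.
Haruki is living and takes 1/3.
Sachiko is living and takes 1/3.
Junko predeceased; the 1/3 allotted to Junko's branch passes to Junko's issue by representation.
The 1/3 is divided into 4 equal shares of 1/12 among Emiko, Reiko, Satoshi, Hana.
Emiko is living and takes 1/12.
Reiko is living and takes 1/12.
Satoshi is living and takes 1/12.
Hana is living and takes 1/12.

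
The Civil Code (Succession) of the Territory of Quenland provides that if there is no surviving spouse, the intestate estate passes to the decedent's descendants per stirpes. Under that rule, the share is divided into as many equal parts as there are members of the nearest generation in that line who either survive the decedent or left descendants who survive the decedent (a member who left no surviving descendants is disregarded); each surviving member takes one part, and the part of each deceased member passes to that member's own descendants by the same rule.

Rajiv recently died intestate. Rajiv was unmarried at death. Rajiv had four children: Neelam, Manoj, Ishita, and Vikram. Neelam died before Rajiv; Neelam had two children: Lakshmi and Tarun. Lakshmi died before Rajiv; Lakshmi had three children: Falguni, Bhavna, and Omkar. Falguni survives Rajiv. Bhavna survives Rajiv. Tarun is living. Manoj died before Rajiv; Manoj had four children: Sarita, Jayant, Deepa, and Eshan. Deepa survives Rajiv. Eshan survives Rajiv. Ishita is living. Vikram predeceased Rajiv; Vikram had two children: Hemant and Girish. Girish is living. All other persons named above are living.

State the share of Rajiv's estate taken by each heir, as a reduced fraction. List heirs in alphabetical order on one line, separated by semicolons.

There is no surviving spouse, so the entire estate passes to Rajiv's descendants per stirpes.
The estate is divided into 4 equal shares of 1/4 among Neelam, Manoj, Ishita, Vikram.
Neelam predeceased; the 1/4 allotted to Neelam's branch passes to Neelam's issue by representation.
The 1/4 is divided into 2 equal shares of 1/8 among Lakshmi, Tarun.
Lakshmi predeceased; the 1/8 allotted to Lakshmi's branch passes to Lakshmi's issue by representation.
The 1/8 is divided into 3 equal shares of 1/24 among Falguni, Bhavna, Omkar.
Falguni is living and takes 1/24.
Bhavna is living and takes 1/24.
Omkar is living and takes 1/24.
Tarun is living and takes 1/8.
Manoj predeceased; the 1/4 allotted to Manoj's branch passes to Manoj's issue by representation.
The 1/4 is divided into 4 equal shares of 1/16 among Sarita, Jayant, Deepa, Eshan.
Sarita is living and takes 1/16.
Jayant is living and takes 1/16.
Deepa is living and takes 1/16.
Eshan is living and takes 1/16.
Ishita is living and takes 1/4.
Vikram predeceased; the 1/4 allotted to Vikram's branch passes to Vikram's issue by representation.
The 1/4 is divided into 2 equal shares of 1/8 among Hemant, Girish.
Hemant is living and takes 1/8.
Girish is living and takes 1/8.

Bhavna 1/24; Deepa 1/16; Eshan 1/16; Falguni 1/24; Girish 1/8; Hemant 1/8; Ishita 1/4; Jayant 1/16; Omkar 1/24; Sarita 1/16; Tarun 1/8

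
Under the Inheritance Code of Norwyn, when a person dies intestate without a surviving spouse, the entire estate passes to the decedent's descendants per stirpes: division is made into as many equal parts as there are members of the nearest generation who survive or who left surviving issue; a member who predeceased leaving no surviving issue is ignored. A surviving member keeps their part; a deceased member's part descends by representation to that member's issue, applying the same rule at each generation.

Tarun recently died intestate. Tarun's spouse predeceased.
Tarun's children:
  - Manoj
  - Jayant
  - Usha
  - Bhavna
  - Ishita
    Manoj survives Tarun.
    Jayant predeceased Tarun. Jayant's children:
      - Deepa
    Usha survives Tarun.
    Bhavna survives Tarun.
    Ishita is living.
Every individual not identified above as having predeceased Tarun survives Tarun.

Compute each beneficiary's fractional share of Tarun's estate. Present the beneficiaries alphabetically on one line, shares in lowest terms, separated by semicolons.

Bhavna 1/5; Deepa 1/5; Ishita 1/5; Manoj 1/5; Usha 1/5

There is no surviving spouse, so the entire estate passes to Tarun's descendants per stirpes.
The estate is divided into 5 equal shares of 1/5 among Manoj, Jayant, Usha, Bhavna, Ishita.
Manoj is living and takes 1/5.
Jayant predeceased; the 1/5 allotted to Jayant's branch passes to Jayant's issue by representation.
Deepa is the sole taker at this level and receives the full 1/5.
Usha is living and takes 1/5.
Bhavna is living and takes 1/5.
Ishita is living and takes 1/5.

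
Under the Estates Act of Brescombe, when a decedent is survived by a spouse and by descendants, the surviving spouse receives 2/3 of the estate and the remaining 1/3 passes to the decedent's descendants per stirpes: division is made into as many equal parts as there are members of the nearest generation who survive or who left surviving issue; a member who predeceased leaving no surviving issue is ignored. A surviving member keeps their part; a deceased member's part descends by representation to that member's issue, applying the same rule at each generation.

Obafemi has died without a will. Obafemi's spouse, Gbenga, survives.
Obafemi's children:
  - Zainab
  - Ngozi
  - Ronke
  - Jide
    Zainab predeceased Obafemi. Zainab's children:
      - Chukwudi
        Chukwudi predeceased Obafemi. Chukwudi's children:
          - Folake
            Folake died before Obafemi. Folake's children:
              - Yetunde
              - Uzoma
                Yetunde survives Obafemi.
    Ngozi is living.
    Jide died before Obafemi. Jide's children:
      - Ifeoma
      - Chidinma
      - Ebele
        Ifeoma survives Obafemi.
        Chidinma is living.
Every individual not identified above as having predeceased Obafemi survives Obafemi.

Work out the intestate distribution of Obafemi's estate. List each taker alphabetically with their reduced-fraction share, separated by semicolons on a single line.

Chidinma 1/36; Ebele 1/36; Gbenga 2/3; Ifeoma 1/36; Ngozi 1/12; Ronke 1/12; Uzoma 1/24; Yetunde 1/24

Gbenga, as surviving spouse, takes 2/3.
The remaining 1/3 passes to Obafemi's descendants per stirpes.
The 1/3 is divided into 4 equal shares of 1/12 among Zainab, Ngozi, Ronke, Jide.
Zainab predeceased; the 1/12 allotted to Zainab's branch passes to Zainab's issue by representation.
Chukwudi's line is the sole branch at this level, so the full 1/12 passes to Chukwudi's issue by representation.
Folake's line is the sole branch at this level, so the full 1/12 passes to Folake's issue by representation.
The 1/12 is divided into 2 equal shares of 1/24 among Yetunde, Uzoma.
Yetunde is living and takes 1/24.
Uzoma is living and takes 1/24.
Ngozi is living and takes 1/12.
Ronke is living and takes 1/12.
Jide predeceased; the 1/12 allotted to Jide's branch passes to Jide's issue by representation.
The 1/12 is divided into 3 equal shares of 1/36 among Ifeoma, Chidinma, Ebele.
Ifeoma is living and takes 1/36.
Chidinma is living and takes 1/36.
Ebele is living and takes 1/36.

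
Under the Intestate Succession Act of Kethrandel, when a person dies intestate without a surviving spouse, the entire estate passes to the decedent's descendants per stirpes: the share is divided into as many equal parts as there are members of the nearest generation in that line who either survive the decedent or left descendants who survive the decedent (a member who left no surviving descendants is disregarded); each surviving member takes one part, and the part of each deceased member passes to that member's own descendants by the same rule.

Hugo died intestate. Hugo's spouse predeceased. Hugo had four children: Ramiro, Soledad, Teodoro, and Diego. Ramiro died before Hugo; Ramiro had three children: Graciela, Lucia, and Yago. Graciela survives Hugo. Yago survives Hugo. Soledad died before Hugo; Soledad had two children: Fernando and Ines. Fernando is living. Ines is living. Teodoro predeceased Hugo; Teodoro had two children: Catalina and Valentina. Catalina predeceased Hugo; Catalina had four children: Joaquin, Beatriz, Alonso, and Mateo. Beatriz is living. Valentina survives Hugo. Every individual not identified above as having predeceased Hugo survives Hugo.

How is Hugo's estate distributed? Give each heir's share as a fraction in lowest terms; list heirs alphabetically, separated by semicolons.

There is no surviving spouse, so the entire estate passes to Hugo's descendants per stirpes.
The estate is divided into 4 equal shares of 1/4 among Ramiro, Soledad, Teodoro, Diego.
Ramiro predeceased; the 1/4 allotted to Ramiro's branch passes to Ramiro's issue by representation.
The 1/4 is divided into 3 equal shares of 1/12 among Graciela, Lucia, Yago.
Graciela is living and takes 1/12.
Lucia is living and takes 1/12.
Yago is living and takes 1/12.
Soledad predeceased; the 1/4 allotted to Soledad's branch passes to Soledad's issue by representation.
The 1/4 is divided into 2 equal shares of 1/8 among Fernando, Ines.
Fernando is living and takes 1/8.
Ines is living and takes 1/8.
Teodoro predeceased; the 1/4 allotted to Teodoro's branch passes to Teodoro's issue by representation.
The 1/4 is divided into 2 equal shares of 1/8 among Catalina, Valentina.
Catalina predeceased; the 1/8 allotted to Catalina's branch passes to Catalina's issue by representation.
The 1/8 is divided into 4 equal shares of 1/32 among Joaquin, Beatriz, Alonso, Mateo.
Joaquin is living and takes 1/32.
Beatriz is living and takes 1/32.
Alonso is living and takes 1/32.
Mateo is living and takes 1/32.
Valentina is living and takes 1/8.
Diego is living and takes 1/4.

Alonso 1/32; Beatriz 1/32; Diego 1/4; Fernando 1/8; Graciela 1/12; Ines 1/8; Joaquin 1/32; Lucia 1/12; Mateo 1/32; Valentina 1/8; Yago 1/12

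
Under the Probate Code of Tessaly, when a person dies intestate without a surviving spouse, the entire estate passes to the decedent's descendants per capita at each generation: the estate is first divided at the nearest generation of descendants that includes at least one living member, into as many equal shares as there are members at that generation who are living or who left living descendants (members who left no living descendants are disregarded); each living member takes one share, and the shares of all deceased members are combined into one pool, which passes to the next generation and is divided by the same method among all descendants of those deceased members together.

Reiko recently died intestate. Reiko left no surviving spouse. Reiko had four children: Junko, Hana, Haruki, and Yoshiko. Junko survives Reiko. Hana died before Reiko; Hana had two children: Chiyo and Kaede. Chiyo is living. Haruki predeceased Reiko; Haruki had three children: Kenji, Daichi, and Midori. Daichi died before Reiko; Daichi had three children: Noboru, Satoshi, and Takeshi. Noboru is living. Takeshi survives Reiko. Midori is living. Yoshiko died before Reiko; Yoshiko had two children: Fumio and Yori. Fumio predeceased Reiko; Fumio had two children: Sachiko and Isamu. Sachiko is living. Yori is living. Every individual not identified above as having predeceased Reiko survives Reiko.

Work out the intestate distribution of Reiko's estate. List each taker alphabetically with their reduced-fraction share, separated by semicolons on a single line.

There is no surviving spouse, so the entire estate passes to Reiko's descendants per capita at each generation.
At generation 1 (Junko, Hana, Haruki, Yoshiko) there are 4 shares of (1)/4 = 1/4 each.
Living: Junko — each takes 1/4.
Deceased: Hana, Haruki, and Yoshiko. Their combined 3/4 is pooled and carried to generation 2.
At generation 2 (Chiyo, Kaede, Kenji, Daichi, Midori, Fumio, Yori) there are 7 shares of (3/4)/7 = 3/28 each.
Living: Chiyo, Kaede, Kenji, Midori, and Yori — each takes 3/28.
Deceased: Daichi and Fumio. Their combined 3/14 is pooled and carried to generation 3.
At generation 3 (Noboru, Satoshi, Takeshi, Sachiko, Isamu) there are 5 shares of (3/14)/5 = 3/70 each.
Living: Noboru, Satoshi, Takeshi, Sachiko, and Isamu — each takes 3/70.

Chiyo 3/28; Isamu 3/70; Junko 1/4; Kaede 3/28; Kenji 3/28; Midori 3/28; Noboru 3/70; Sachiko 3/70; Satoshi 3/70; Takeshi 3/70; Yori 3/28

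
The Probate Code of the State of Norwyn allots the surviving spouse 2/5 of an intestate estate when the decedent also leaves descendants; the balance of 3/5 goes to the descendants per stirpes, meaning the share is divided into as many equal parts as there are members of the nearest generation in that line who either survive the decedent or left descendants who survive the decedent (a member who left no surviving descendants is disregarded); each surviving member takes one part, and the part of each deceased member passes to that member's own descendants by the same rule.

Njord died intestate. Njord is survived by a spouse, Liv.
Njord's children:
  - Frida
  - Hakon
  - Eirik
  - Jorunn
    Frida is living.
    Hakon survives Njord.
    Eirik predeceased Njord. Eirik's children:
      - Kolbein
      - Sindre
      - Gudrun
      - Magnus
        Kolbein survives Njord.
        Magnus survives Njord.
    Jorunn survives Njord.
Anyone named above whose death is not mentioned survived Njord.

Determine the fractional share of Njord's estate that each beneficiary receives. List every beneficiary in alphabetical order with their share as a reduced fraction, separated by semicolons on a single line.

Frida 3/20; Gudrun 3/80; Hakon 3/20; Jorunn 3/20; Kolbein 3/80; Liv 2/5; Magnus 3/80; Sindre 3/80

Liv, as surviving spouse, takes 2/5.
The remaining 3/5 passes to Njord's descendants per stirpes.
The 3/5 is divided into 4 equal shares of 3/20 among Frida, Hakon, Eirik, Jorunn.
Frida is living and takes 3/20.
Hakon is living and takes 3/20.
Eirik predeceased; the 3/20 allotted to Eirik's branch passes to Eirik's issue by representation.
The 3/20 is divided into 4 equal shares of 3/80 among Kolbein, Sindre, Gudrun, Magnus.
Kolbein is living and takes 3/80.
Sindre is living and takes 3/80.
Gudrun is living and takes 3/80.
Magnus is living and takes 3/80.
Jorunn is living and takes 3/20.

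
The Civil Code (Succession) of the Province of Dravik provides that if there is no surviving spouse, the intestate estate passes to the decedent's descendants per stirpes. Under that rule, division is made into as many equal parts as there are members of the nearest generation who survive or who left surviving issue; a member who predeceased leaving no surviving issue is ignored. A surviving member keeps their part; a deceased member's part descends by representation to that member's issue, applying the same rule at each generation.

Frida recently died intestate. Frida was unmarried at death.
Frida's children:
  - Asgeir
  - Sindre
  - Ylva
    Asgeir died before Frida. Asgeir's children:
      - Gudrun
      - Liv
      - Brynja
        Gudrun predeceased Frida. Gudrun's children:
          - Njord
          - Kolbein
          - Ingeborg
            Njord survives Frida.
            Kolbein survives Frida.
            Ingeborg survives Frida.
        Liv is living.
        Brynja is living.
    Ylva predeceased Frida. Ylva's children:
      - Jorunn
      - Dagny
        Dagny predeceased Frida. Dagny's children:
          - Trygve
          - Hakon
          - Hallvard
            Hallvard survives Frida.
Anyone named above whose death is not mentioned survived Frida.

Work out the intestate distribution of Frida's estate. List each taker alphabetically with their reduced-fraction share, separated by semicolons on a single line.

There is no surviving spouse, so the entire estate passes to Frida's descendants per stirpes.
The estate is divided into 3 equal shares of 1/3 among Asgeir, Sindre, Ylva.
Asgeir predeceased; the 1/3 allotted to Asgeir's branch passes to Asgeir's issue by representation.
The 1/3 is divided into 3 equal shares of 1/9 among Gudrun, Liv, Brynja.
Gudrun predeceased; the 1/9 allotted to Gudrun's branch passes to Gudrun's issue by representation.
The 1/9 is divided into 3 equal shares of 1/27 among Njord, Kolbein, Ingeborg.
Njord is living and takes 1/27.
Kolbein is living and takes 1/27.
Ingeborg is living and takes 1/27.
Liv is living and takes 1/9.
Brynja is living and takes 1/9.
Sindre is living and takes 1/3.
Ylva predeceased; the 1/3 allotted to Ylva's branch passes to Ylva's issue by representation.
The 1/3 is divided into 2 equal shares of 1/6 among Jorunn, Dagny.
Jorunn is living and takes 1/6.
Dagny predeceased; the 1/6 allotted to Dagny's branch passes to Dagny's issue by representation.
The 1/6 is divided into 3 equal shares of 1/18 among Trygve, Hakon, Hallvard.
Trygve is living and takes 1/18.
Hakon is living and takes 1/18.
Hallvard is living and takes 1/18.

Brynja 1/9; Hakon 1/18; Hallvard 1/18; Ingeborg 1/27; Jorunn 1/6; Kolbein 1/27; Liv 1/9; Njord 1/27; Sindre 1/3; Trygve 1/18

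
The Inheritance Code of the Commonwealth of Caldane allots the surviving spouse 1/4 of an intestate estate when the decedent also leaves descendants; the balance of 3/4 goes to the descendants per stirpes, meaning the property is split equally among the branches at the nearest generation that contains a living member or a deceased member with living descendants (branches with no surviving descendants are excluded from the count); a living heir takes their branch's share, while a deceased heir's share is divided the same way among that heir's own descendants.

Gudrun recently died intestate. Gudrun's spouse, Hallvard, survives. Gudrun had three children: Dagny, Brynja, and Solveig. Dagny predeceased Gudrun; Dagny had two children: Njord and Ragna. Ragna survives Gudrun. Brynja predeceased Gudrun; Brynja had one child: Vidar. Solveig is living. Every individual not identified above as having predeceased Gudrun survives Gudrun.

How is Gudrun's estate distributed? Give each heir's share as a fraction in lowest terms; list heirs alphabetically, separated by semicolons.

Hallvard, as surviving spouse, takes 1/4.
The remaining 3/4 passes to Gudrun's descendants per stirpes.
The 3/4 is divided into 3 equal shares of 1/4 among Dagny, Brynja, Solveig.
Dagny predeceased; the 1/4 allotted to Dagny's branch passes to Dagny's issue by representation.
The 1/4 is divided into 2 equal shares of 1/8 among Njord, Ragna.
Njord is living and takes 1/8.
Ragna is living and takes 1/8.
Brynja predeceased; the 1/4 allotted to Brynja's branch passes to Brynja's issue by representation.
Vidar is the sole taker at this level and receives the full 1/4.
Solveig is living and takes 1/4.

Hallvard 1/4; Njord 1/8; Ragna 1/8; Solveig 1/4; Vidar 1/4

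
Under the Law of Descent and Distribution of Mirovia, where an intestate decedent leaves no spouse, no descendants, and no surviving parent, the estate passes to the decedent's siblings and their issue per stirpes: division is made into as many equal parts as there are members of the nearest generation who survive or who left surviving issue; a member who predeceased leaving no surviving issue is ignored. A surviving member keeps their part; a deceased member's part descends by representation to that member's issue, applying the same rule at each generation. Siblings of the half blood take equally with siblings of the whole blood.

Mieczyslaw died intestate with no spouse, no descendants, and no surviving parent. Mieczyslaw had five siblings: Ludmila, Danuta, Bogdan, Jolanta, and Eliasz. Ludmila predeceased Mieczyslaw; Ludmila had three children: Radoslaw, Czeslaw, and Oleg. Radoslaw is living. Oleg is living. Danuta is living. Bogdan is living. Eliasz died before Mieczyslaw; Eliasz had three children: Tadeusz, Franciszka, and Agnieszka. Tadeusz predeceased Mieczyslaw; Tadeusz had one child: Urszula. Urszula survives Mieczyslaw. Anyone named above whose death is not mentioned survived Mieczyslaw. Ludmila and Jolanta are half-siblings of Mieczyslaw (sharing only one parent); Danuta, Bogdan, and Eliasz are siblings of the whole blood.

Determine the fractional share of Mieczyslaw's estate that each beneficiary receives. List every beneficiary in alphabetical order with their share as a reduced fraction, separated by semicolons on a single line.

No spouse, descendants, or parent survives, so the estate passes to Mieczyslaw's siblings per stirpes.
Half-blood and whole-blood siblings take equally under the stated rule.
The estate is divided into 5 equal shares of 1/5 among Ludmila, Danuta, Bogdan, Jolanta, Eliasz.
Ludmila predeceased; the 1/5 allotted to Ludmila's branch passes to Ludmila's issue by representation.
The 1/5 is divided into 3 equal shares of 1/15 among Radoslaw, Czeslaw, Oleg.
Radoslaw is living and takes 1/15.
Czeslaw is living and takes 1/15.
Oleg is living and takes 1/15.
Danuta is living and takes 1/5.
Bogdan is living and takes 1/5.
Jolanta is living and takes 1/5.
Eliasz predeceased; the 1/5 allotted to Eliasz's branch passes to Eliasz's issue by representation.
The 1/5 is divided into 3 equal shares of 1/15 among Tadeusz, Franciszka, Agnieszka.
Tadeusz predeceased; the 1/15 allotted to Tadeusz's branch passes to Tadeusz's issue by representation.
Urszula is the sole taker at this level and receives the full 1/15.
Franciszka is living and takes 1/15.
Agnieszka is living and takes 1/15.

Agnieszka 1/15; Bogdan 1/5; Czeslaw 1/15; Danuta 1/5; Franciszka 1/15; Jolanta 1/5; Oleg 1/15; Radoslaw 1/15; Urszula 1/15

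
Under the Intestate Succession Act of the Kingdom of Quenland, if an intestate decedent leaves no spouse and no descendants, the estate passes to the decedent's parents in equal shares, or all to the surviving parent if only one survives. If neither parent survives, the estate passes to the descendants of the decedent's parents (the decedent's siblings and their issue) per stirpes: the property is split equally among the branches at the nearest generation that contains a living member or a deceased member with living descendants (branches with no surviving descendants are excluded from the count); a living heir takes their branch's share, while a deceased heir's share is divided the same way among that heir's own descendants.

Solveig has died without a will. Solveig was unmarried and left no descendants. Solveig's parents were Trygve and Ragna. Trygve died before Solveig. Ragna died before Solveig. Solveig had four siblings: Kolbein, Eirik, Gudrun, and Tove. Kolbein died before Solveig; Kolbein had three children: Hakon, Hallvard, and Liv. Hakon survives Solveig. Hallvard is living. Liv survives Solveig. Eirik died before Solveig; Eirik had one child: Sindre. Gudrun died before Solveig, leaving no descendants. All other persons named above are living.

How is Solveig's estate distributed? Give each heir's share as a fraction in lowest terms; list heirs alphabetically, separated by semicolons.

Neither parent survives and there are no descendants, so the estate passes to Solveig's siblings and their issue per stirpes.
Gudrun left no surviving issue, so that branch lapses and is disregarded.
The estate is divided into 3 equal shares of 1/3 among Kolbein, Eirik, Tove.
Kolbein predeceased; the 1/3 allotted to Kolbein's branch passes to Kolbein's issue by representation.
The 1/3 is divided into 3 equal shares of 1/9 among Hakon, Hallvard, Liv.
Hakon is living and takes 1/9.
Hallvard is living and takes 1/9.
Liv is living and takes 1/9.
Eirik predeceased; the 1/3 allotted to Eirik's branch passes to Eirik's issue by representation.
Sindre is the sole taker at this level and receives the full 1/3.
Tove is living and takes 1/3.

Hakon 1/9; Hallvard 1/9; Liv 1/9; Sindre 1/3; Tove 1/3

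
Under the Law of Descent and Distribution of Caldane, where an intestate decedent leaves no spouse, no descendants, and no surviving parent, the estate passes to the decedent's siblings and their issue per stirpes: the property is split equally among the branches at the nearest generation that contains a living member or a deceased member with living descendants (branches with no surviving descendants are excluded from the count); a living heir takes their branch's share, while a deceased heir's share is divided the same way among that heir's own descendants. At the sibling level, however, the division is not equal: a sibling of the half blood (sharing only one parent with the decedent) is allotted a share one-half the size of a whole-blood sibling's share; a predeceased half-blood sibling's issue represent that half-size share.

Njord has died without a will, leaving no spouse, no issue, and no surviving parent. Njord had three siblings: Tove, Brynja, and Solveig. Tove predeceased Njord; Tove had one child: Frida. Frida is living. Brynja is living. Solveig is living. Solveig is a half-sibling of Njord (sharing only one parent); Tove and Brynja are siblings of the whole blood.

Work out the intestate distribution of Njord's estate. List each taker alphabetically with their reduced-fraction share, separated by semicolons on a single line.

Brynja 2/5; Frida 2/5; Solveig 1/5

No spouse, descendants, or parent survives, so the estate passes to Njord's siblings per stirpes.
Half-blood siblings count for one-half the weight of whole-blood siblings at the initial division.
Dividing 1 in proportion to weights (total weight 5/2): Tove (weight 1) → 2/5; Brynja (weight 1) → 2/5; Solveig (weight 1/2) → 1/5.
Tove predeceased; the 2/5 allotted to Tove's branch passes to Tove's issue by representation.
Frida is the sole taker at this level and receives the full 2/5.
Brynja is living and takes 2/5.
Solveig is living and takes 1/5.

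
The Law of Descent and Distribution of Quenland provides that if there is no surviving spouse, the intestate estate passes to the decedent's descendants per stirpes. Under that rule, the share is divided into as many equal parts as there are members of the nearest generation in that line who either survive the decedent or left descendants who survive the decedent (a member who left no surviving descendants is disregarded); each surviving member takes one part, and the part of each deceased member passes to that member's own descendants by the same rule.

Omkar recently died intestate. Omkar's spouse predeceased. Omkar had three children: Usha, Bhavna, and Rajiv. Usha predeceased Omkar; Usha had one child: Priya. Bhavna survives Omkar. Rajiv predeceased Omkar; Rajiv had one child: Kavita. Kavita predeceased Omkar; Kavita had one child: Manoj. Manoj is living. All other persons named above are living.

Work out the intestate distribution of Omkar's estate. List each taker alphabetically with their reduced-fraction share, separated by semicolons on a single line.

Bhavna 1/3; Manoj 1/3; Priya 1/3

There is no surviving spouse, so the entire estate passes to Omkar's descendants per stirpes.
The estate is divided into 3 equal shares of 1/3 among Usha, Bhavna, Rajiv.
Usha predeceased; the 1/3 allotted to Usha's branch passes to Usha's issue by representation.
Priya is the sole taker at this level and receives the full 1/3.
Bhavna is living and takes 1/3.
Rajiv predeceased; the 1/3 allotted to Rajiv's branch passes to Rajiv's issue by representation.
Kavita's line is the sole branch at this level, so the full 1/3 passes to Kavita's issue by representation.
Manoj is the sole taker at this level and receives the full 1/3.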